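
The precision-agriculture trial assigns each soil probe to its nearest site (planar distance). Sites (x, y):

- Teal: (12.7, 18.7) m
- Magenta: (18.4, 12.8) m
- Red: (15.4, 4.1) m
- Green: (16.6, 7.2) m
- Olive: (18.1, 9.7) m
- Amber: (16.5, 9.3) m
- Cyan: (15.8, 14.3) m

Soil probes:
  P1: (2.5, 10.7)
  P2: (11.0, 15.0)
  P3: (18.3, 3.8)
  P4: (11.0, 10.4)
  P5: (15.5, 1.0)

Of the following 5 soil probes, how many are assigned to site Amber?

P1 → Teal
P2 → Teal
P3 → Red
P4 → Amber
P5 → Red
1 of the 5 goes to Amber.

1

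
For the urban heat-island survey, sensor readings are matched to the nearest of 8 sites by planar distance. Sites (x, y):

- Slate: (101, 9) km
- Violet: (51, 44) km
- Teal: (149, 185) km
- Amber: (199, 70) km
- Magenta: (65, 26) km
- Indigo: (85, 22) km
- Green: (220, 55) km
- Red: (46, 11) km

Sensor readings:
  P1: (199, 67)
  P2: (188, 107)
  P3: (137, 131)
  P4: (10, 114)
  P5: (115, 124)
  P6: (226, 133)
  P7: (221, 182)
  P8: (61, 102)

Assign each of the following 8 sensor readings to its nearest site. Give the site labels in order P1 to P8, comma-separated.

P1 → Amber (d²=9.00)
P2 → Amber (d²=1490.00)
P3 → Teal (d²=3060.00)
P4 → Violet (d²=6581.00)
P5 → Teal (d²=4877.00)
P6 → Amber (d²=4698.00)
P7 → Teal (d²=5193.00)
P8 → Violet (d²=3464.00)

Amber, Amber, Teal, Violet, Teal, Amber, Teal, Violet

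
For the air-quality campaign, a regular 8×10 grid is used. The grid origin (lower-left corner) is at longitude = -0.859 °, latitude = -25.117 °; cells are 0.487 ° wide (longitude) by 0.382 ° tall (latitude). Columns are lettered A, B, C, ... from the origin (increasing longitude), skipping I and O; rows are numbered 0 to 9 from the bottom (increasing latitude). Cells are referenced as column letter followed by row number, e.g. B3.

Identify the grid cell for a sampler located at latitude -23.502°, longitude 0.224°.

C4

Column index: ⌊(0.224 − -0.859) / 0.487⌋ = ⌊2.224⌋ = 2 → column C
Row offset from origin: ⌊(-23.502 − -25.117) / 0.382⌋ = ⌊4.228⌋ = 4 → row 4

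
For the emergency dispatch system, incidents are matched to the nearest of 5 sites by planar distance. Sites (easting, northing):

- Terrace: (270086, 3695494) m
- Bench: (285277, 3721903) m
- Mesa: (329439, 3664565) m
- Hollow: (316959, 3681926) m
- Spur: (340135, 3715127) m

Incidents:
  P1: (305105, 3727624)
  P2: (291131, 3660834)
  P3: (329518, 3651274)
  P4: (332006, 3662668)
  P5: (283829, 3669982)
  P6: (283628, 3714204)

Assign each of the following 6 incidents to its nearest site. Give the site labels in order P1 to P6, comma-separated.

P1 → Bench (d²=425879425.00)
P2 → Hollow (d²=1111958048.00)
P3 → Mesa (d²=176656922.00)
P4 → Mesa (d²=10188098.00)
P5 → Terrace (d²=839732193.00)
P6 → Bench (d²=61993802.00)

Bench, Hollow, Mesa, Mesa, Terrace, Bench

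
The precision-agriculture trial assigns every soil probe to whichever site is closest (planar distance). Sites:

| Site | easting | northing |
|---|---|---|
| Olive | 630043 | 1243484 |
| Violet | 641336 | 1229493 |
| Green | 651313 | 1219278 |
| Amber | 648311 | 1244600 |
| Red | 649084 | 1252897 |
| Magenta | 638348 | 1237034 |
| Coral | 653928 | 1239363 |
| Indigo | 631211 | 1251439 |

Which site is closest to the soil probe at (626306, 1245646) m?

Olive

Squared distances to each site:
Olive: 18639413.000; Violet: 486820309.000; Green: 1320621473.000; Amber: 485314141.000; Red: 571414285.000; Magenta: 219176308.000; Coral: 802450973.000; Indigo: 57617874.000.
Minimum at Olive.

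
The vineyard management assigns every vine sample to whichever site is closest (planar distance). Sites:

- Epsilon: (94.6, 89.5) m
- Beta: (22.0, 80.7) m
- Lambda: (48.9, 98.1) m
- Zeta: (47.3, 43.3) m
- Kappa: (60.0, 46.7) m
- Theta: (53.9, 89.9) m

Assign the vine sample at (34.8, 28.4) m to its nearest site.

Zeta

Squared distances to each site:
Epsilon: 7309.250; Beta: 2899.130; Lambda: 5056.900; Zeta: 378.260; Kappa: 969.930; Theta: 4147.060.
Minimum at Zeta.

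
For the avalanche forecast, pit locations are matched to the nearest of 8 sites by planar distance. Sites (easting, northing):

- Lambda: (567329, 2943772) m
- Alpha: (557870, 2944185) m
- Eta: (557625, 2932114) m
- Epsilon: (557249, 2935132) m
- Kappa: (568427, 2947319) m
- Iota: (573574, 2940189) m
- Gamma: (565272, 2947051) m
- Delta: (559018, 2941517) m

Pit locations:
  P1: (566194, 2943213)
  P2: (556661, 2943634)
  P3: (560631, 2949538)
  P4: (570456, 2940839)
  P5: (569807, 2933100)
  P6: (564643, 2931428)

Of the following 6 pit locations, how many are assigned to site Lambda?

1

P1 → Lambda
P2 → Alpha
P3 → Gamma
P4 → Iota
P5 → Iota
P6 → Eta
1 of the 6 goes to Lambda.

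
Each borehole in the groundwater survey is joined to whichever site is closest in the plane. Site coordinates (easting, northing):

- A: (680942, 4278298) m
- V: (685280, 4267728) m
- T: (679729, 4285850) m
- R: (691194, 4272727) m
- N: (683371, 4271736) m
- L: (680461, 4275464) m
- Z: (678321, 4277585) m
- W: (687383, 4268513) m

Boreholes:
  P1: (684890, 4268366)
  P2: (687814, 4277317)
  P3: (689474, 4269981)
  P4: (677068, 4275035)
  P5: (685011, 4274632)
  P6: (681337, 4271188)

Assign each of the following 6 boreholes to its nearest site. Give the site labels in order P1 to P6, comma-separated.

P1 → V (d²=559144.00)
P2 → R (d²=32492500.00)
P3 → W (d²=6527305.00)
P4 → Z (d²=8072509.00)
P5 → N (d²=11076416.00)
P6 → N (d²=4437460.00)

V, R, W, Z, N, N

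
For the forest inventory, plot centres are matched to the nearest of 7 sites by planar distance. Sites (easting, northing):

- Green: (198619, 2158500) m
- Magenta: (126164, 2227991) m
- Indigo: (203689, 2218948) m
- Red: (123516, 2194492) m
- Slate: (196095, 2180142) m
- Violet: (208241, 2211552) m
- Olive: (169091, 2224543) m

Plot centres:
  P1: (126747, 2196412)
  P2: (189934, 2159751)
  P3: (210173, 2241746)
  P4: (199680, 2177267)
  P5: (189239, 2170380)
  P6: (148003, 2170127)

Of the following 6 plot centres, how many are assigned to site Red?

P1 → Red
P2 → Green
P3 → Indigo
P4 → Slate
P5 → Slate
P6 → Red
2 of the 6 go to Red.

2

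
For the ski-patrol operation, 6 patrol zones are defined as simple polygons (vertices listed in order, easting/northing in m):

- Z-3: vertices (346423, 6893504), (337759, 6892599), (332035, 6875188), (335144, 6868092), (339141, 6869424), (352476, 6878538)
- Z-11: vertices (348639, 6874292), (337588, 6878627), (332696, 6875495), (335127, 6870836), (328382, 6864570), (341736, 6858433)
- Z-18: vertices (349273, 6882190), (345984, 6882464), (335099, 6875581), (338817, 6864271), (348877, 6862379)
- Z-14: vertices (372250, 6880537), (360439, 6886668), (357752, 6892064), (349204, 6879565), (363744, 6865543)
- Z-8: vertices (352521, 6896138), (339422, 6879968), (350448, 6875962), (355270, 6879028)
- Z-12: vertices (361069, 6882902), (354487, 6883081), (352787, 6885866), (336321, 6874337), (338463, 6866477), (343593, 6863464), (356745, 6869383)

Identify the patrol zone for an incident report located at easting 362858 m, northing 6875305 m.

Cast a ray rightward from (362858, 6875305). For each polygon, the edges (by vertex number in listed order) whose endpoints lie on opposite sides of northing = 6875305, where each meets that height, and whether that is right or left of the point:
Z-3: 2–3 at easting≈332073.5 (left), 5–6 at easting≈347745.7 (left) → 0 crossings.
Z-11: 1–2 at easting≈346056.6 (left), 3–4 at easting≈332795.1 (left) → 0 crossings.
Z-18: 3–4 at easting≈335189.7 (left), 5–1 at easting≈349135.4 (left) → 0 crossings.
Z-14: 4–5 at easting≈353621.4 (left), 5–1 at easting≈369281.9 (right) → 1 crossing.
Z-8: no edge straddles that height → 0 crossings.
Z-12: 3–4 at easting≈337703.5 (left), 7–1 at easting≈358639.1 (left) → 0 crossings.
Only Z-14 has an odd count, so the point is inside Z-14.

Z-14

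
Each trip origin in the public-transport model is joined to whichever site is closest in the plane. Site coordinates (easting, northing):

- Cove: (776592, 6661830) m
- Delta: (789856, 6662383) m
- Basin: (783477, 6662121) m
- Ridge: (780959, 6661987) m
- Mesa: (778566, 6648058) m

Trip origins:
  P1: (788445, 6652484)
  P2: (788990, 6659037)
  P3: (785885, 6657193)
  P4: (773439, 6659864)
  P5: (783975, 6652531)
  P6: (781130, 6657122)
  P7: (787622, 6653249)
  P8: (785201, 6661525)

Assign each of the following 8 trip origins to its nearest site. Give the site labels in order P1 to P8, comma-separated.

P1 → Delta (d²=99981122.00)
P2 → Delta (d²=11945672.00)
P3 → Basin (d²=30083648.00)
P4 → Cove (d²=13806565.00)
P5 → Mesa (d²=49265010.00)
P6 → Ridge (d²=23697466.00)
P7 → Delta (d²=88420712.00)
P8 → Basin (d²=3327392.00)

Delta, Delta, Basin, Cove, Mesa, Ridge, Delta, Basin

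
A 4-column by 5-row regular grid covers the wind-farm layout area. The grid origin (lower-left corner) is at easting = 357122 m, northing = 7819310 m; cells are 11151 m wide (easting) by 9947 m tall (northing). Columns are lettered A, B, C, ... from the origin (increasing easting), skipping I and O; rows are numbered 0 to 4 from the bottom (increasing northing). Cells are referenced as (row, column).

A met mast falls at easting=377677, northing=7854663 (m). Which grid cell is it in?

(3, B)

Column index: ⌊(377677 − 357122) / 11151⌋ = ⌊1.843⌋ = 1 → column B
Row offset from origin: ⌊(7854663 − 7819310) / 9947⌋ = ⌊3.554⌋ = 3 → row 3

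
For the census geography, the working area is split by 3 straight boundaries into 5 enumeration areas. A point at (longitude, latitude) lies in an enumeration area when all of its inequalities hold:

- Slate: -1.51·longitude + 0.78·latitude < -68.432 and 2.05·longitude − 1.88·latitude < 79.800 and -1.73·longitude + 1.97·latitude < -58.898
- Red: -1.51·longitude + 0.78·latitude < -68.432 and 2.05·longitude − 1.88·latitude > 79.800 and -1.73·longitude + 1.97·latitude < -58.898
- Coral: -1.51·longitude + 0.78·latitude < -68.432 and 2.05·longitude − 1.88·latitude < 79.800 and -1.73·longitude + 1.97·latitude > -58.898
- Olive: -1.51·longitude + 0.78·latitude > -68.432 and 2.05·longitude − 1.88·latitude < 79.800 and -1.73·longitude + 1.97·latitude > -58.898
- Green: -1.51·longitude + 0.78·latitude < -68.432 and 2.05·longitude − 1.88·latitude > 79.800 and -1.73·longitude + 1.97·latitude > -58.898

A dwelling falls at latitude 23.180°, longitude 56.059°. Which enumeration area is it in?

Olive

-1.51·56.059 + 0.78·23.180 = -66.569, which is > -68.432
2.05·56.059 − 1.88·23.180 = 71.343, which is < 79.800
-1.73·56.059 + 1.97·23.180 = -51.317, which is > -58.898
This sign pattern matches Olive.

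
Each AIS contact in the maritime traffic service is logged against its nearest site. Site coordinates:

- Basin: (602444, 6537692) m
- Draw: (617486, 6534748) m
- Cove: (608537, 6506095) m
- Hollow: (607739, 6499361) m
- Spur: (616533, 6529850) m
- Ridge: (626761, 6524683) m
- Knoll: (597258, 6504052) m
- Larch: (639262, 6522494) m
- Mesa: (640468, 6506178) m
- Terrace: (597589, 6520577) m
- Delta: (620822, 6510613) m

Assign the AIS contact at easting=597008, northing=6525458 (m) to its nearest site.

Squared distances to each site:
Basin: 179220852.000; Draw: 505652584.000; Cove: 507843610.000; Hollow: 796207770.000; Spur: 400515289.000; Ridge: 885841634.000; Knoll: 458279336.000; Larch: 1794185812.000; Mesa: 2260490000.000; Terrace: 24161722.000; Delta: 787480621.000.
Minimum at Terrace.

Terrace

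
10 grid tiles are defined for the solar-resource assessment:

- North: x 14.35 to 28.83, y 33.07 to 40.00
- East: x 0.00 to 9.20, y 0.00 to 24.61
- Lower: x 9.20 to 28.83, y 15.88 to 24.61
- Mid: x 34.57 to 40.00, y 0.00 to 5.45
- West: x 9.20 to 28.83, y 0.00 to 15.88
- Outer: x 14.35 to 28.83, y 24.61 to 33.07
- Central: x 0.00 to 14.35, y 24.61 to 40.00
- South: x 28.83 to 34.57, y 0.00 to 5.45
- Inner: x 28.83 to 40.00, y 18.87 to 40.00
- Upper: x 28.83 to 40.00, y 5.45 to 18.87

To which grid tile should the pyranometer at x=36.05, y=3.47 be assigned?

Mid

The point has x = 36.05 and y = 3.47.
Only Mid satisfies 34.57 ≤ x ≤ 40.00 and 0.00 ≤ y ≤ 5.45.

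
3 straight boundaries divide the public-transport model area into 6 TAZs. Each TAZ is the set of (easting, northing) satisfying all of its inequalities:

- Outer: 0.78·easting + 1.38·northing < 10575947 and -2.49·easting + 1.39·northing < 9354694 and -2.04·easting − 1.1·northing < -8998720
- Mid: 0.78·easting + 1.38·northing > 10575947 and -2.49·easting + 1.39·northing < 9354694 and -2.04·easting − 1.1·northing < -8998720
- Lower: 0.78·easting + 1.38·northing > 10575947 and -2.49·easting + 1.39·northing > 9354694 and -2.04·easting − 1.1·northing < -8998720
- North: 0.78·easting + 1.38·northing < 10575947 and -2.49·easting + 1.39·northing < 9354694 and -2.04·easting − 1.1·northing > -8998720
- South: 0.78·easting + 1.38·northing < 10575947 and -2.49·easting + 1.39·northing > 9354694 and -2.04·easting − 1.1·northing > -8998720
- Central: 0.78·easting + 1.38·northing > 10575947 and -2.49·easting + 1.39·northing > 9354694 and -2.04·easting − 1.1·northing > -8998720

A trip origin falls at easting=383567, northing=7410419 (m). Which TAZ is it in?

0.78·383567 + 1.38·7410419 = 10525560.480, which is < 10575947
-2.49·383567 + 1.39·7410419 = 9345400.580, which is < 9354694
-2.04·383567 − 1.1·7410419 = -8933937.580, which is > -8998720
This sign pattern matches North.

North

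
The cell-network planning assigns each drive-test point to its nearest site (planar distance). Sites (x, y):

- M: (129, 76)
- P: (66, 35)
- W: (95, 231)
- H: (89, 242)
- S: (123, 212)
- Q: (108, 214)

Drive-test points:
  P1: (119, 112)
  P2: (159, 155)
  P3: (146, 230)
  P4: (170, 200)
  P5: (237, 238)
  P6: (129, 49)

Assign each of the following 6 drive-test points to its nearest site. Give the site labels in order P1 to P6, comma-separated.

M, S, S, S, S, M

P1 → M (d²=1396.00)
P2 → S (d²=4545.00)
P3 → S (d²=853.00)
P4 → S (d²=2353.00)
P5 → S (d²=13672.00)
P6 → M (d²=729.00)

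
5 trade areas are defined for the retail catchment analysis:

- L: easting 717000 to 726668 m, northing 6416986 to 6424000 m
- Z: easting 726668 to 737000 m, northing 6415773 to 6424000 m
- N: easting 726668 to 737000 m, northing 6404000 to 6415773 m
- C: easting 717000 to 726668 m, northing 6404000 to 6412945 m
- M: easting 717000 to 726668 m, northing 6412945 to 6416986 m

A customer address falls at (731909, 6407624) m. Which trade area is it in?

The point has easting = 731909 and northing = 6407624.
Only N satisfies 726668 ≤ easting ≤ 737000 and 6404000 ≤ northing ≤ 6415773.

N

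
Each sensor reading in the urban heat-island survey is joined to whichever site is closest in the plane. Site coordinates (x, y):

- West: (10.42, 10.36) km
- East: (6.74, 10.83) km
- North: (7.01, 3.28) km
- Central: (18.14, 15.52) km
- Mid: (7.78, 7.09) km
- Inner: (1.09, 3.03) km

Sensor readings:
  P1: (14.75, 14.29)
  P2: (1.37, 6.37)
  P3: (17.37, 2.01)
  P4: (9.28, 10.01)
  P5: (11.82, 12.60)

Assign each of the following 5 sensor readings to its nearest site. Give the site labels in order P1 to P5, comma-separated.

Central, Inner, North, West, West

P1 → Central (d²=13.01)
P2 → Inner (d²=11.23)
P3 → North (d²=108.94)
P4 → West (d²=1.42)
P5 → West (d²=6.98)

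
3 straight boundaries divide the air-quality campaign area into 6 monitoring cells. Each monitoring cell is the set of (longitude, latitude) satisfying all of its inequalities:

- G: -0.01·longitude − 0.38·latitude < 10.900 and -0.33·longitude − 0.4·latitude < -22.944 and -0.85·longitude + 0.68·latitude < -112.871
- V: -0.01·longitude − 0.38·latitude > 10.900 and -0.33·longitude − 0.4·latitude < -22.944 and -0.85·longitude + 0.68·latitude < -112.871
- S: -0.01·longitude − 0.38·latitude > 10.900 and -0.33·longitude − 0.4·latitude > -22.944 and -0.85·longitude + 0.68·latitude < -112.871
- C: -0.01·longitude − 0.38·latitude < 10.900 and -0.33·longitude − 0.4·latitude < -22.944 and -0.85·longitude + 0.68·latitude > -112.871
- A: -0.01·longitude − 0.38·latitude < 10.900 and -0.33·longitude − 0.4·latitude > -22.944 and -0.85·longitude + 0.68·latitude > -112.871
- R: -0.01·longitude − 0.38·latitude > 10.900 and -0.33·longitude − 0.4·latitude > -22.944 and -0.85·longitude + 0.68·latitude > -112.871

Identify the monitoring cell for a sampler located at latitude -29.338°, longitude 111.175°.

-0.01·111.175 − 0.38·-29.338 = 10.037, which is < 10.900
-0.33·111.175 − 0.4·-29.338 = -24.953, which is < -22.944
-0.85·111.175 + 0.68·-29.338 = -114.449, which is < -112.871
This sign pattern matches G.

G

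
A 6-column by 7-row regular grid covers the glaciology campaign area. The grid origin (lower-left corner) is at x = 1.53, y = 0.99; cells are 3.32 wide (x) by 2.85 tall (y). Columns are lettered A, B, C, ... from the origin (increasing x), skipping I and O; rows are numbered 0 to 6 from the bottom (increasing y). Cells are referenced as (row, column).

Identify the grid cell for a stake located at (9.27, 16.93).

Column index: ⌊(9.27 − 1.53) / 3.32⌋ = ⌊2.331⌋ = 2 → column C
Row offset from origin: ⌊(16.93 − 0.99) / 2.85⌋ = ⌊5.593⌋ = 5 → row 5

(5, C)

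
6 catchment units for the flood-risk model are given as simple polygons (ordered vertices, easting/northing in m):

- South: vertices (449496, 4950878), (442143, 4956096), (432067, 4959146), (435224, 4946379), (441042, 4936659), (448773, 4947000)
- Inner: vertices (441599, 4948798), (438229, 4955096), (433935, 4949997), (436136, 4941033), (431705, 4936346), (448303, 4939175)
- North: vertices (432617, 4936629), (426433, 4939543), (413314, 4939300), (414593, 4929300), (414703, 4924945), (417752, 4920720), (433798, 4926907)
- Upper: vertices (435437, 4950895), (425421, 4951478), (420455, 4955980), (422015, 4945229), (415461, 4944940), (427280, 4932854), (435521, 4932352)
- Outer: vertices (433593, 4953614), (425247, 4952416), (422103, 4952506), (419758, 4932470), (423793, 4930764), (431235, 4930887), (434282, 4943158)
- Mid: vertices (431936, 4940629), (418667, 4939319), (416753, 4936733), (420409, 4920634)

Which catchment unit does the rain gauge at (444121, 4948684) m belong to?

South

Cast a ray rightward from (444121, 4948684). For each polygon, the edges (by vertex number in listed order) whose endpoints lie on opposite sides of northing = 4948684, where each meets that height, and whether that is right or left of the point:
South: 3–4 at easting≈434654.0 (left), 6–1 at easting≈449087.0 (right) → 1 crossing.
Inner: 3–4 at easting≈434257.4 (left), 6–1 at easting≈441678.4 (left) → 0 crossings.
North: no edge straddles that height → 0 crossings.
Upper: 3–4 at easting≈421513.7 (left), 7–1 at easting≈435447.0 (left) → 0 crossings.
Outer: 3–4 at easting≈421655.7 (left), 7–1 at easting≈433917.9 (left) → 0 crossings.
Mid: no edge straddles that height → 0 crossings.
Only South has an odd count, so the point is inside South.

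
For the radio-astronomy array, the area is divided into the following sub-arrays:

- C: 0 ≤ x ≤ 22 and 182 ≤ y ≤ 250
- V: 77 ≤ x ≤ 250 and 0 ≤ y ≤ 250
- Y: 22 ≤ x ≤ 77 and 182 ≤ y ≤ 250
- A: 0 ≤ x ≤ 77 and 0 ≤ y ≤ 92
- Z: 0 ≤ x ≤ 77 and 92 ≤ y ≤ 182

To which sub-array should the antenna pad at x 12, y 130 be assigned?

The point has x = 12 and y = 130.
Only Z satisfies 0 ≤ x ≤ 77 and 92 ≤ y ≤ 182.

Z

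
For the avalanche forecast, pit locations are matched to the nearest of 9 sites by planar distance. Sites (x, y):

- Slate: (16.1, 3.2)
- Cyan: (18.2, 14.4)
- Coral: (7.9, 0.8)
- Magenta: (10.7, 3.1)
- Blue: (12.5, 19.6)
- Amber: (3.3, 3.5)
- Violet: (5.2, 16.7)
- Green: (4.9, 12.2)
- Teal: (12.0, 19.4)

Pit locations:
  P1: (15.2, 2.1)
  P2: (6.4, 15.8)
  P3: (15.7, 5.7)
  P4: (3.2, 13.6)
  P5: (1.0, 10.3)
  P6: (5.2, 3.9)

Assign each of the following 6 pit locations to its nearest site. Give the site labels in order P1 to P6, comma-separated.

Slate, Violet, Slate, Green, Green, Amber

P1 → Slate (d²=2.02)
P2 → Violet (d²=2.25)
P3 → Slate (d²=6.41)
P4 → Green (d²=4.85)
P5 → Green (d²=18.82)
P6 → Amber (d²=3.77)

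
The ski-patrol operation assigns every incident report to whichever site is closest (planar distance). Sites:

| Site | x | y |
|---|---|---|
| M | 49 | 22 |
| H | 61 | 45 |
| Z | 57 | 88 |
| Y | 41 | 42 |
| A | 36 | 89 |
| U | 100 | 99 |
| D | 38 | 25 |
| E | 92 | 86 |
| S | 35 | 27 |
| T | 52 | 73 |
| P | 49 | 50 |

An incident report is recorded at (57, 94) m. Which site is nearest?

Z

Squared distances to each site:
M: 5248.000; H: 2417.000; Z: 36.000; Y: 2960.000; A: 466.000; U: 1874.000; D: 5122.000; E: 1289.000; S: 4973.000; T: 466.000; P: 2000.000.
Minimum at Z.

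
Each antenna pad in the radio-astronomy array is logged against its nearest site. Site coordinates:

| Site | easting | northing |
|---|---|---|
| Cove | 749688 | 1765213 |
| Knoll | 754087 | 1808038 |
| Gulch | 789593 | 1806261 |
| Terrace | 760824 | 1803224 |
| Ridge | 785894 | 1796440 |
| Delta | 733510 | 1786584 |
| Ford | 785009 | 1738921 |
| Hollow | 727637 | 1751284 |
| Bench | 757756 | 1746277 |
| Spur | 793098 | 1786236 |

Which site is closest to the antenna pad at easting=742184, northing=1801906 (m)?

Knoll

Squared distances to each site:
Cove: 1402686265.000; Knoll: 179282833.000; Gulch: 2266579306.000; Terrace: 349186724.000; Ridge: 1940441256.000; Delta: 310001960.000; Ford: 5801090850.000; Hollow: 2774202093.000; Bench: 3337072825.000; Spur: 2837784296.000.
Minimum at Knoll.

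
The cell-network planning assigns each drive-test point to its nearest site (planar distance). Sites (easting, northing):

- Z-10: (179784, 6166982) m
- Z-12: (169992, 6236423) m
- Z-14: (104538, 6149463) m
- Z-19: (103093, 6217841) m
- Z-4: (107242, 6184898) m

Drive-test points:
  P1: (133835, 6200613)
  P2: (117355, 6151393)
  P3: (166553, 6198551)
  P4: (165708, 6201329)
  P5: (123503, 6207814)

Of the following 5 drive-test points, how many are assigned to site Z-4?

1

P1 → Z-4
P2 → Z-14
P3 → Z-10
P4 → Z-12
P5 → Z-19
1 of the 5 goes to Z-4.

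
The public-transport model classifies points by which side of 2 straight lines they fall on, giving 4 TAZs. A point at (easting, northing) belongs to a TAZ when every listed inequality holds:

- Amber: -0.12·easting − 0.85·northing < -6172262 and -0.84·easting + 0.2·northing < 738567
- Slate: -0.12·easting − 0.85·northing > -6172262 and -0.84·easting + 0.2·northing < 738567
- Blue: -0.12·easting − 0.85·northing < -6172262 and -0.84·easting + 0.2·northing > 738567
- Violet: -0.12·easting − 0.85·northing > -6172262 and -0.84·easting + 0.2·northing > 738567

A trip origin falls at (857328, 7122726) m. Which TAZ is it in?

Slate

-0.12·857328 − 0.85·7122726 = -6157196.460, which is > -6172262
-0.84·857328 + 0.2·7122726 = 704389.680, which is < 738567
This sign pattern matches Slate.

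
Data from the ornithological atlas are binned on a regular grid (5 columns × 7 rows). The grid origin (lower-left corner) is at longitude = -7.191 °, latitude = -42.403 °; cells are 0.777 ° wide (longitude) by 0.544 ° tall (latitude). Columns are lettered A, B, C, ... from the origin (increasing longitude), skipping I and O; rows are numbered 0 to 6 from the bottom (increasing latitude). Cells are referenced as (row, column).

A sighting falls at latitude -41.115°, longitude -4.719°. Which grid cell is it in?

(2, D)

Column index: ⌊(-4.719 − -7.191) / 0.777⌋ = ⌊3.181⌋ = 3 → column D
Row offset from origin: ⌊(-41.115 − -42.403) / 0.544⌋ = ⌊2.368⌋ = 2 → row 2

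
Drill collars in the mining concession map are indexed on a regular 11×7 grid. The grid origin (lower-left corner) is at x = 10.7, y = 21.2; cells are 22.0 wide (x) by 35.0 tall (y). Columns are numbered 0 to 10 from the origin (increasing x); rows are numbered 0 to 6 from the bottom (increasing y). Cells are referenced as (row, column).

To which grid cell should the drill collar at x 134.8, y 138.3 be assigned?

(3, 5)

Column index: ⌊(134.8 − 10.7) / 22.0⌋ = ⌊5.641⌋ = 5
Row offset from origin: ⌊(138.3 − 21.2) / 35.0⌋ = ⌊3.346⌋ = 3 → row 3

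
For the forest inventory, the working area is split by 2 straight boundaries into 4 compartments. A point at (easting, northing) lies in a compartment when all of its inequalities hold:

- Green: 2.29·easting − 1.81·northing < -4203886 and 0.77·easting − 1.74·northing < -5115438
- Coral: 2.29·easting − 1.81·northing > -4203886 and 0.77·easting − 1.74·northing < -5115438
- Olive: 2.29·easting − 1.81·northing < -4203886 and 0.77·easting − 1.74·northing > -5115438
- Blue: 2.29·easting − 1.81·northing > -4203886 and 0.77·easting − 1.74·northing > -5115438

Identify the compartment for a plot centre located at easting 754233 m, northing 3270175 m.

2.29·754233 − 1.81·3270175 = -4191823.180, which is > -4203886
0.77·754233 − 1.74·3270175 = -5109345.090, which is > -5115438
This sign pattern matches Blue.

Blue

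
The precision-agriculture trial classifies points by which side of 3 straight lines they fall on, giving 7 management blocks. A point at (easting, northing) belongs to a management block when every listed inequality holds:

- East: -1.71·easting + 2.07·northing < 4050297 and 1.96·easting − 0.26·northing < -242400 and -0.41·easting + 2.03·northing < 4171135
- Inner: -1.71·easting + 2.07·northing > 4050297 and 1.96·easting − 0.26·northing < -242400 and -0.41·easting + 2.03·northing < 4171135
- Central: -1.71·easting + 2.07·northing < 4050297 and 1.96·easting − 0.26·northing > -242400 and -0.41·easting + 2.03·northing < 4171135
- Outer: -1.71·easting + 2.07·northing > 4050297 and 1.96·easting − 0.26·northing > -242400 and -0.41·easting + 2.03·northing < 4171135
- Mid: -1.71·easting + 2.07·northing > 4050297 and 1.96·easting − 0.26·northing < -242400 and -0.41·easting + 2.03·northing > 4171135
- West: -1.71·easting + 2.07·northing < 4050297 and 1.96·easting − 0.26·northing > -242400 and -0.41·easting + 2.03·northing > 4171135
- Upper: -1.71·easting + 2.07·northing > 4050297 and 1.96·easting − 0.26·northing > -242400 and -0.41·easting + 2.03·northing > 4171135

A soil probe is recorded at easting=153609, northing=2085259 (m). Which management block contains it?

Outer

-1.71·153609 + 2.07·2085259 = 4053814.740, which is > 4050297
1.96·153609 − 0.26·2085259 = -241093.700, which is > -242400
-0.41·153609 + 2.03·2085259 = 4170096.080, which is < 4171135
This sign pattern matches Outer.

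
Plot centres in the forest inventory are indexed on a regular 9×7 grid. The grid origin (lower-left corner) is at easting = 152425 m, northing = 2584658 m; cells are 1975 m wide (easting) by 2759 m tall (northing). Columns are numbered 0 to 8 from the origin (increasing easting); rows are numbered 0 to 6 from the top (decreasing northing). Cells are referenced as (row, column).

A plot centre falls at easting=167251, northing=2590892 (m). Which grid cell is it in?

(4, 7)

Column index: ⌊(167251 − 152425) / 1975⌋ = ⌊7.507⌋ = 7
Row offset from origin: ⌊(2590892 − 2584658) / 2759⌋ = ⌊2.260⌋ = 2 → row 4 (counted from top)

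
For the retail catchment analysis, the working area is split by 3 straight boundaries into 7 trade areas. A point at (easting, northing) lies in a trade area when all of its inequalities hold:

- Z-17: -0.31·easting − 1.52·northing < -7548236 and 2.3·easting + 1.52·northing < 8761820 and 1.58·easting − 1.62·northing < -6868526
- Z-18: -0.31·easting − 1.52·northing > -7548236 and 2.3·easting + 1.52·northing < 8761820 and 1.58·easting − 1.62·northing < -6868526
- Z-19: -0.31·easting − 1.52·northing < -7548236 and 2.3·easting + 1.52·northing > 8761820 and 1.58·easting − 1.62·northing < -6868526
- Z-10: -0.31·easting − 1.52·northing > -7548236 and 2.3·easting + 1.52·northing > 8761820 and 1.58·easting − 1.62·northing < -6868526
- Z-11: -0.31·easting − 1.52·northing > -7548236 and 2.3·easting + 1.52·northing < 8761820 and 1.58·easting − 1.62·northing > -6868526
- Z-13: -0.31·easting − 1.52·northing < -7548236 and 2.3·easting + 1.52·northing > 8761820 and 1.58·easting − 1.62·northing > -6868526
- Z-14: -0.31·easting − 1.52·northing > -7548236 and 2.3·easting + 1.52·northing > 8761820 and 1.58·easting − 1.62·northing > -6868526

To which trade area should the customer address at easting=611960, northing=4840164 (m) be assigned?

Z-10

-0.31·611960 − 1.52·4840164 = -7546756.880, which is > -7548236
2.3·611960 + 1.52·4840164 = 8764557.280, which is > 8761820
1.58·611960 − 1.62·4840164 = -6874168.880, which is < -6868526
This sign pattern matches Z-10.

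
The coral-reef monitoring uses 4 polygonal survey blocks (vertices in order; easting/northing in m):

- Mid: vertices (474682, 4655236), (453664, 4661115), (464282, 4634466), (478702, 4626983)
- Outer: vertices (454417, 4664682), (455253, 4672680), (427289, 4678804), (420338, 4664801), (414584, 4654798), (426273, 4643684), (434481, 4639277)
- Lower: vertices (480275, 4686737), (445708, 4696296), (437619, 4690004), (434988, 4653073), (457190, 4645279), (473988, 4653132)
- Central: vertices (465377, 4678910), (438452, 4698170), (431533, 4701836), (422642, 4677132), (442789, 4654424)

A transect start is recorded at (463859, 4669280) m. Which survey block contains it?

Lower

Cast a ray rightward from (463859, 4669280). For each polygon, the edges (by vertex number in listed order) whose endpoints lie on opposite sides of northing = 4669280, where each meets that height, and whether that is right or left of the point:
Mid: no edge straddles that height → 0 crossings.
Outer: 1–2 at easting≈454897.6 (left), 3–4 at easting≈422561.3 (left) → 0 crossings.
Lower: 3–4 at easting≈436142.6 (left), 6–1 at easting≈477009.1 (right) → 1 crossing.
Central: 4–5 at easting≈429608.5 (left), 5–1 at easting≈456493.5 (left) → 0 crossings.
Only Lower has an odd count, so the point is inside Lower.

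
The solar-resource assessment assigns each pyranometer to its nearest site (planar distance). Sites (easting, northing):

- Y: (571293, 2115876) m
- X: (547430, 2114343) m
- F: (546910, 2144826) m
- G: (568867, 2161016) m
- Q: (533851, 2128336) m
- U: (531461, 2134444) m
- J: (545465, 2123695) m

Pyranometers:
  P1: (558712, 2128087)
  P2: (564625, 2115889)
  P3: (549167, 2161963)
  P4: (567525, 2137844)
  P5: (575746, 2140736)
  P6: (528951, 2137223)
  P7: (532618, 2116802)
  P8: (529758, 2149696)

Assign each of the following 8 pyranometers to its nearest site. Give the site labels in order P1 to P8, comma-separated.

J, Y, F, F, G, U, Q, U

P1 → J (d²=194772673.00)
P2 → Y (d²=44462393.00)
P3 → F (d²=298770818.00)
P4 → F (d²=473726549.00)
P5 → G (d²=458599041.00)
P6 → U (d²=14022941.00)
P7 → Q (d²=134553445.00)
P8 → U (d²=235523713.00)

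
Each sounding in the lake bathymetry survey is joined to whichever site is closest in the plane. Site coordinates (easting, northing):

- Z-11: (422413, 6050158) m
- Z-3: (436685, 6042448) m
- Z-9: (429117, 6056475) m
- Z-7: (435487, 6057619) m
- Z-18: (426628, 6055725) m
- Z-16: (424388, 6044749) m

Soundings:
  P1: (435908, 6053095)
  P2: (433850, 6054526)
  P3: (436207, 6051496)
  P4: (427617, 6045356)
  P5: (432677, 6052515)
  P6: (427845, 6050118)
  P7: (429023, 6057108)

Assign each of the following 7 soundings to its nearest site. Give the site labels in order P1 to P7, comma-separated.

Z-7, Z-7, Z-7, Z-16, Z-9, Z-11, Z-9

P1 → Z-7 (d²=20643817.00)
P2 → Z-7 (d²=12246418.00)
P3 → Z-7 (d²=38009529.00)
P4 → Z-16 (d²=10794890.00)
P5 → Z-9 (d²=28355200.00)
P6 → Z-11 (d²=29508224.00)
P7 → Z-9 (d²=409525.00)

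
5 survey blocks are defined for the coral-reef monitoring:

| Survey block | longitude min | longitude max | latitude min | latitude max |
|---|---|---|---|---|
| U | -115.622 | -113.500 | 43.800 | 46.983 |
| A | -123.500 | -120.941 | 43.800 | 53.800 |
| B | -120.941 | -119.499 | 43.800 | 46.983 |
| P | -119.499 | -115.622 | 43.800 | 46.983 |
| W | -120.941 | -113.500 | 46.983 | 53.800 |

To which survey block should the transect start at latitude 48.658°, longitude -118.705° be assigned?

W

The point has longitude = -118.705 and latitude = 48.658.
Only W satisfies -120.941 ≤ longitude ≤ -113.500 and 46.983 ≤ latitude ≤ 53.800.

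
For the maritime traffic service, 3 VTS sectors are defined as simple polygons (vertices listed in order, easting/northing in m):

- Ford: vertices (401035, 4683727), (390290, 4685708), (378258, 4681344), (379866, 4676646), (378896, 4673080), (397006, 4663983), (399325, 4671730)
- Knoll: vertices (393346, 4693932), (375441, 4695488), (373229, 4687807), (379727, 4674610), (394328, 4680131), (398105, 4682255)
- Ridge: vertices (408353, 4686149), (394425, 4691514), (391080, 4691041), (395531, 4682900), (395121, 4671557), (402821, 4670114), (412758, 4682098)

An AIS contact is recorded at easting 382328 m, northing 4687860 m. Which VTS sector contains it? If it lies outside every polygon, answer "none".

Cast a ray rightward from (382328, 4687860). For each polygon, the edges (by vertex number in listed order) whose endpoints lie on opposite sides of northing = 4687860, where each meets that height, and whether that is right or left of the point:
Ford: no edge straddles that height → 0 crossings.
Knoll: 2–3 at easting≈373244.3 (left), 6–1 at easting≈395820.7 (right) → 1 crossing.
Ridge: 1–2 at easting≈403911.1 (right), 3–4 at easting≈392819.2 (right) → 2 crossings.
Only Knoll has an odd count, so the point is inside Knoll.

Knoll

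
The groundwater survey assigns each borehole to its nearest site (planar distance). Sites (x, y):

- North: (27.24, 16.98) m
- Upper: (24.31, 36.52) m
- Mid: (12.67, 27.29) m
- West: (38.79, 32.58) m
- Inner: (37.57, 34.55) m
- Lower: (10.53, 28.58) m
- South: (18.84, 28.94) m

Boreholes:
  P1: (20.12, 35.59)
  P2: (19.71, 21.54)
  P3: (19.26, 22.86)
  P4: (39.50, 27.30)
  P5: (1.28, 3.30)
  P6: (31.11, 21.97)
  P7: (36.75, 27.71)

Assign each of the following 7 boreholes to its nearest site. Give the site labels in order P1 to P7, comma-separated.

P1 → Upper (d²=18.42)
P2 → South (d²=55.52)
P3 → South (d²=37.14)
P4 → West (d²=28.38)
P5 → Mid (d²=705.25)
P6 → North (d²=39.88)
P7 → West (d²=27.88)

Upper, South, South, West, Mid, North, West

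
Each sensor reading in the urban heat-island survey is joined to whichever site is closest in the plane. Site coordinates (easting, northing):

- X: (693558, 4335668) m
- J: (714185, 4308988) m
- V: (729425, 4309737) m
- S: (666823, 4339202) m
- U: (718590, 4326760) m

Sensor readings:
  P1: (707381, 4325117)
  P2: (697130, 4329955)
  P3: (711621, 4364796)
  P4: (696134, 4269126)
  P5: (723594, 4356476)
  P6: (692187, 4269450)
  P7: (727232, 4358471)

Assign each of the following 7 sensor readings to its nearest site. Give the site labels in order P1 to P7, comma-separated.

U, X, X, J, U, J, U

P1 → U (d²=128341130.00)
P2 → X (d²=45397553.00)
P3 → X (d²=1174712353.00)
P4 → J (d²=1914817645.00)
P5 → U (d²=908080672.00)
P6 → J (d²=2047165448.00)
P7 → U (d²=1080271685.00)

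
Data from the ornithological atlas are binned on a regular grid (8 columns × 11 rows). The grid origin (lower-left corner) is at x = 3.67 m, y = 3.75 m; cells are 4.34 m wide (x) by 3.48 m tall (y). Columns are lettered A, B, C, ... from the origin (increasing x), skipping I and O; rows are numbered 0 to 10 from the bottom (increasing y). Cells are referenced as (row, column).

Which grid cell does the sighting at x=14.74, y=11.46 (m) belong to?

Column index: ⌊(14.74 − 3.67) / 4.34⌋ = ⌊2.551⌋ = 2 → column C
Row offset from origin: ⌊(11.46 − 3.75) / 3.48⌋ = ⌊2.216⌋ = 2 → row 2

(2, C)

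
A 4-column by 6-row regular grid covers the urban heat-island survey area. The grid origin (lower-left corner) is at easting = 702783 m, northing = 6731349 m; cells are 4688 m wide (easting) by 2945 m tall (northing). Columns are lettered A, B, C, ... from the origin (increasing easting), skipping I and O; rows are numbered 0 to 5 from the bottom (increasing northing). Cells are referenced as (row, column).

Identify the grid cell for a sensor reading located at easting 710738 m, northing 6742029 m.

Column index: ⌊(710738 − 702783) / 4688⌋ = ⌊1.697⌋ = 1 → column B
Row offset from origin: ⌊(6742029 − 6731349) / 2945⌋ = ⌊3.626⌋ = 3 → row 3

(3, B)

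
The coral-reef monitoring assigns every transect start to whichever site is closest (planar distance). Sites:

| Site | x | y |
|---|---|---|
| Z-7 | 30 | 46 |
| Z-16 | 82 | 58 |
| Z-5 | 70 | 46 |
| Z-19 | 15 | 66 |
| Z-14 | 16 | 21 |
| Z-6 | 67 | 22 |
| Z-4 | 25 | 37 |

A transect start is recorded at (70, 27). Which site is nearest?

Z-6

Squared distances to each site:
Z-7: 1961.000; Z-16: 1105.000; Z-5: 361.000; Z-19: 4546.000; Z-14: 2952.000; Z-6: 34.000; Z-4: 2125.000.
Minimum at Z-6.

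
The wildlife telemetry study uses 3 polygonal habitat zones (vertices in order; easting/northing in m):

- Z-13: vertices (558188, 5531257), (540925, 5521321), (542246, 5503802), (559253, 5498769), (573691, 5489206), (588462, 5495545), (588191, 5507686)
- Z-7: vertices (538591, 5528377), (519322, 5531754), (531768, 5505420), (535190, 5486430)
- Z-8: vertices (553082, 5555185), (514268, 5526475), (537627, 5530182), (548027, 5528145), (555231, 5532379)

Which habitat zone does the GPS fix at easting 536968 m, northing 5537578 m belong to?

Cast a ray rightward from (536968, 5537578). For each polygon, the edges (by vertex number in listed order) whose endpoints lie on opposite sides of northing = 5537578, where each meets that height, and whether that is right or left of the point:
Z-13: no edge straddles that height → 0 crossings.
Z-7: no edge straddles that height → 0 crossings.
Z-8: 1–2 at easting≈529278.5 (left), 5–1 at easting≈554741.1 (right) → 1 crossing.
Only Z-8 has an odd count, so the point is inside Z-8.

Z-8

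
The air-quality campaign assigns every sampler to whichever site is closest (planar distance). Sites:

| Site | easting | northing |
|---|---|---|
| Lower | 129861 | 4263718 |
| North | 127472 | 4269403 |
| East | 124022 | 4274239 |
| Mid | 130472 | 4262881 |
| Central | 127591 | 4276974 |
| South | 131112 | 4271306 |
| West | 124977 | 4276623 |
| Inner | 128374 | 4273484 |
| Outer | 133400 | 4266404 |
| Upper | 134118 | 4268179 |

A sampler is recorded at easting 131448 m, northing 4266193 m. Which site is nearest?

Squared distances to each site:
Lower: 8644194.000; North: 26112676.000; East: 119883592.000; Mid: 11921920.000; Central: 131106410.000; South: 26255665.000; West: 150658741.000; Inner: 62608157.000; Outer: 3854825.000; Upper: 11073096.000.
Minimum at Outer.

Outer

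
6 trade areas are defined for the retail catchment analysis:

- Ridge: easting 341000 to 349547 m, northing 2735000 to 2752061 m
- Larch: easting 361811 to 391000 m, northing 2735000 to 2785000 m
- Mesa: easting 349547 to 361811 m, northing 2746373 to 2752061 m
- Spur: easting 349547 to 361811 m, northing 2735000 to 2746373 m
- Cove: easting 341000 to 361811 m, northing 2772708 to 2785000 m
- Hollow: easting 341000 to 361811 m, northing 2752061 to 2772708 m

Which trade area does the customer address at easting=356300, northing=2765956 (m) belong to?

The point has easting = 356300 and northing = 2765956.
Only Hollow satisfies 341000 ≤ easting ≤ 361811 and 2752061 ≤ northing ≤ 2772708.

Hollow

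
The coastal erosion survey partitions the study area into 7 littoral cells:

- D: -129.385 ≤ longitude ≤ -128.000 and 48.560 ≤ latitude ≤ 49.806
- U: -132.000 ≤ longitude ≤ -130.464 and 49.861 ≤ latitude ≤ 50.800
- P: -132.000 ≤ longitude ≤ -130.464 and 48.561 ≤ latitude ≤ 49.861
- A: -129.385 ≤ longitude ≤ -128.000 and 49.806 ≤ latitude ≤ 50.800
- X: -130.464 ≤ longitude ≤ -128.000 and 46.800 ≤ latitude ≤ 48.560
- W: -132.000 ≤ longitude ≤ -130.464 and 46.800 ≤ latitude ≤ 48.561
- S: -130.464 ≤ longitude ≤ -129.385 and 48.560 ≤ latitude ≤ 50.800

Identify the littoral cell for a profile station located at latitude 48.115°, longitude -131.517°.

The point has longitude = -131.517 and latitude = 48.115.
Only W satisfies -132.000 ≤ longitude ≤ -130.464 and 46.800 ≤ latitude ≤ 48.561.

W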